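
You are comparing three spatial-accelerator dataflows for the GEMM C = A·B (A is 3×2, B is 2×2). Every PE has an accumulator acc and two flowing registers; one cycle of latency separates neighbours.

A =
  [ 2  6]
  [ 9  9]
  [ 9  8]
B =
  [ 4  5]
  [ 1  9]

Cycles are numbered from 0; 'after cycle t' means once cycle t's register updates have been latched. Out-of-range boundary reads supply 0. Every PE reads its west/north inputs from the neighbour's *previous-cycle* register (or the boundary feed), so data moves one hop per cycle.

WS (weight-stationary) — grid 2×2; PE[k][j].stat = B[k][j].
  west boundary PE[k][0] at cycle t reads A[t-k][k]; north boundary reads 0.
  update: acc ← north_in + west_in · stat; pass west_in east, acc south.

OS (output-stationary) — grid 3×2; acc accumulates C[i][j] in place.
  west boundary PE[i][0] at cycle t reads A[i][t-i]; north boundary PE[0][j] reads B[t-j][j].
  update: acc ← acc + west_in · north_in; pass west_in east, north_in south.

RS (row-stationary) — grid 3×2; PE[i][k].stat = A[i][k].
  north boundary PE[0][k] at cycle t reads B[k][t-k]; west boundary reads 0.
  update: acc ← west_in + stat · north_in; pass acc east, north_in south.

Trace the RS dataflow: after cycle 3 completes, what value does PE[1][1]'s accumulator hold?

PE[1][1].acc = 126

RS (3×2). Following PE[1][1] plus its west/north inputs:
  step 0 · PE0,1: acc=0; fwd→0 fwd↓0
  step 0 · PE1,0: acc=0; fwd→0 fwd↓0
  step 0 · PE1,1: acc=0; fwd→0 fwd↓0
  step 1 · PE0,1: acc=14; fwd→14 fwd↓1
  step 1 · PE1,0: acc=36; fwd→36 fwd↓4
  step 1 · PE1,1: acc=0; fwd→0 fwd↓0
  step 2 · PE0,1: acc=64; fwd→64 fwd↓9
  step 2 · PE1,0: acc=45; fwd→45 fwd↓5
  step 2 · PE1,1: acc=45; fwd→45 fwd↓1
  step 3 · PE0,1: acc=0; fwd→0 fwd↓0
  step 3 · PE1,0: acc=0; fwd→0 fwd↓0
  step 3 · PE1,1: acc=126; fwd→126 fwd↓9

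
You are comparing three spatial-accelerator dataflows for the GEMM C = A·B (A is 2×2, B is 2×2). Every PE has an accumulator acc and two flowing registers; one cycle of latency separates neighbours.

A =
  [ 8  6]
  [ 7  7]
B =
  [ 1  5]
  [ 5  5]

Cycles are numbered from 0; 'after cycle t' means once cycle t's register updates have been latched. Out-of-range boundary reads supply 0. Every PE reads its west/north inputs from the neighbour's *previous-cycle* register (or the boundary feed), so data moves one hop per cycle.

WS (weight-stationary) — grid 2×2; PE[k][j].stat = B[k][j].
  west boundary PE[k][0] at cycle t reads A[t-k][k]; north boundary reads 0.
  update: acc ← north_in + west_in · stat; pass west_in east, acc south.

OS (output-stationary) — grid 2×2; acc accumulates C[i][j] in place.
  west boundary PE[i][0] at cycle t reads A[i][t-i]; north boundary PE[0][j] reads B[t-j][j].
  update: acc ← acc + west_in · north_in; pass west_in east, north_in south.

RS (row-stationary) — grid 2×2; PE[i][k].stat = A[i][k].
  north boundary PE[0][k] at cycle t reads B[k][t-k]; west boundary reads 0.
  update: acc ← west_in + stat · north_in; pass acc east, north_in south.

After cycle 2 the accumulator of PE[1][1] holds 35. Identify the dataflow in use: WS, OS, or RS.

WS [2×2] PE[1][1] across cycles:
  cycle 0: PE[1][1] → acc 0, east 0, south 0
  cycle 1: PE[1][1] → acc 0, east 0, south 0
  cycle 2: PE[1][1] → acc 70, east 6, south 70
OS [2×2] PE[1][1] across cycles:
  cycle 0: PE[1][1] → acc 0, east 0, south 0
  cycle 1: PE[1][1] → acc 0, east 0, south 0
  cycle 2: PE[1][1] → acc 35, east 7, south 5
RS [2×2] PE[1][1] across cycles:
  cycle 0: PE[1][1] → acc 0, east 0, south 0
  cycle 1: PE[1][1] → acc 0, east 0, south 0
  cycle 2: PE[1][1] → acc 42, east 42, south 5

dataflow = OS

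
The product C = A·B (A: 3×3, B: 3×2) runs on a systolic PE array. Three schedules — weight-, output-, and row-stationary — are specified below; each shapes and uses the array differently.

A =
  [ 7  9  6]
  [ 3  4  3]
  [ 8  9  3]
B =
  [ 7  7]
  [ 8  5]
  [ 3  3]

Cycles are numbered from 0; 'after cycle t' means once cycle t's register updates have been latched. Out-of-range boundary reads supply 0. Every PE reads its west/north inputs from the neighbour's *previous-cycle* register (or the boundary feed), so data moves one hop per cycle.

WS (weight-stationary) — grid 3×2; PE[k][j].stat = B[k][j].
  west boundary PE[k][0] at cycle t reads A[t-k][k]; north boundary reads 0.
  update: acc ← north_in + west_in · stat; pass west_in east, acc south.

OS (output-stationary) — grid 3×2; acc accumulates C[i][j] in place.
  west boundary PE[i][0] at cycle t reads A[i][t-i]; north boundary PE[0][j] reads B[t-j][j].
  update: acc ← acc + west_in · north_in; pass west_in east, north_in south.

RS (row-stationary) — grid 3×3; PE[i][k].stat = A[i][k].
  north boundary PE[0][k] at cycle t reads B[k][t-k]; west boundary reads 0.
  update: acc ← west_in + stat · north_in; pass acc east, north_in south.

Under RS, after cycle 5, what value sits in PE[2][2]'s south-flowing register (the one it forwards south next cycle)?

RS (3×3). Following PE[2][2] plus its west/north inputs:
  @0  [1,2]  acc 0  |  →0  ↓0
  @0  [2,1]  acc 0  |  →0  ↓0
  @0  [2,2]  acc 0  |  →0  ↓0
  @1  [1,2]  acc 0  |  →0  ↓0
  @1  [2,1]  acc 0  |  →0  ↓0
  @1  [2,2]  acc 0  |  →0  ↓0
  @2  [1,2]  acc 0  |  →0  ↓0
  @2  [2,1]  acc 0  |  →0  ↓0
  @2  [2,2]  acc 0  |  →0  ↓0
  @3  [1,2]  acc 62  |  →62  ↓3
  @3  [2,1]  acc 128  |  →128  ↓8
  @3  [2,2]  acc 0  |  →0  ↓0
  @4  [1,2]  acc 50  |  →50  ↓3
  @4  [2,1]  acc 101  |  →101  ↓5
  @4  [2,2]  acc 137  |  →137  ↓3
  @5  [1,2]  acc 0  |  →0  ↓0
  @5  [2,1]  acc 0  |  →0  ↓0
  @5  [2,2]  acc 110  |  →110  ↓3

register = 3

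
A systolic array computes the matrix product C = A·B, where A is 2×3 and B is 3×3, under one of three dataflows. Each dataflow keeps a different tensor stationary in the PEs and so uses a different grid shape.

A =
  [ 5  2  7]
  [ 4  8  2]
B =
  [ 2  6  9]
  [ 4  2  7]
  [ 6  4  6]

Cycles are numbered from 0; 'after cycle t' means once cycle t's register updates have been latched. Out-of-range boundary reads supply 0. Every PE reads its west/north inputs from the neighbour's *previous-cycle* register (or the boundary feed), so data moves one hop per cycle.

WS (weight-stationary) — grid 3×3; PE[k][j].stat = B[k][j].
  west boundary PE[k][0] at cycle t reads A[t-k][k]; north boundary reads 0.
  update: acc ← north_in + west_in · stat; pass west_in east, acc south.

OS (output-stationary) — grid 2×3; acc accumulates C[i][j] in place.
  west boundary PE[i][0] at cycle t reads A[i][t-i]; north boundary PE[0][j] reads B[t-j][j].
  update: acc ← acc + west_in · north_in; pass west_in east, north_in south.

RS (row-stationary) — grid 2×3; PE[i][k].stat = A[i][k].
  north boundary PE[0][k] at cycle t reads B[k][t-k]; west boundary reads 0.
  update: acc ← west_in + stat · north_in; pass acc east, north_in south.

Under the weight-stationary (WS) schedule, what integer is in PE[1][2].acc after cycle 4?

PE[1][2].acc = 92

WS (3×3). Following PE[1][2] plus its west/north inputs:
  t=0 PE[0][2]: acc=0 h=0 v=0
  t=0 PE[1][1]: acc=0 h=0 v=0
  t=0 PE[1][2]: acc=0 h=0 v=0
  t=1 PE[0][2]: acc=0 h=0 v=0
  t=1 PE[1][1]: acc=0 h=0 v=0
  t=1 PE[1][2]: acc=0 h=0 v=0
  t=2 PE[0][2]: acc=45 h=5 v=45
  t=2 PE[1][1]: acc=34 h=2 v=34
  t=2 PE[1][2]: acc=0 h=0 v=0
  t=3 PE[0][2]: acc=36 h=4 v=36
  t=3 PE[1][1]: acc=40 h=8 v=40
  t=3 PE[1][2]: acc=59 h=2 v=59
  t=4 PE[0][2]: acc=0 h=0 v=0
  t=4 PE[1][1]: acc=0 h=0 v=0
  t=4 PE[1][2]: acc=92 h=8 v=92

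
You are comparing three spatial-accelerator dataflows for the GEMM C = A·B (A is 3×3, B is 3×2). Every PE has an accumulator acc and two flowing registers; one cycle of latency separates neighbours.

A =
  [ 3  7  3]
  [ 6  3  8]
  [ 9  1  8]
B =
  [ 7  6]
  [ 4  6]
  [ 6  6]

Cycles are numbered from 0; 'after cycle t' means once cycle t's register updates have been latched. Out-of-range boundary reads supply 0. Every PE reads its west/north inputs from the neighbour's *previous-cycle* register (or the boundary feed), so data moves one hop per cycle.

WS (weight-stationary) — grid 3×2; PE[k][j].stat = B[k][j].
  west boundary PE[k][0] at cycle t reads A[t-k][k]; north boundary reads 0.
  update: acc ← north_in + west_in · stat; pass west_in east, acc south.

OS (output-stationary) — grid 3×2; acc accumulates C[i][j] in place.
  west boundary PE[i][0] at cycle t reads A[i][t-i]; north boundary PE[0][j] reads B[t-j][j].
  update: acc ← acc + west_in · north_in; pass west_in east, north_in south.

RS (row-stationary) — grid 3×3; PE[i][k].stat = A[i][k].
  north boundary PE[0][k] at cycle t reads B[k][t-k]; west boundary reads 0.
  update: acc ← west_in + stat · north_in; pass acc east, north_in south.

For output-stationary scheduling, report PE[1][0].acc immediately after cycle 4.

OS 3×2: PE[1][0] cycle-by-cycle (with neighbour feeds):
  cycle 0: PE[0][0] → acc 21, east 3, south 7
  cycle 0: PE[1][0] → acc 0, east 0, south 0
  cycle 1: PE[0][0] → acc 49, east 7, south 4
  cycle 1: PE[1][0] → acc 42, east 6, south 7
  cycle 2: PE[0][0] → acc 67, east 3, south 6
  cycle 2: PE[1][0] → acc 54, east 3, south 4
  cycle 3: PE[0][0] → acc 67, east 0, south 0
  cycle 3: PE[1][0] → acc 102, east 8, south 6
  cycle 4: PE[0][0] → acc 67, east 0, south 0
  cycle 4: PE[1][0] → acc 102, east 0, south 0

PE[1][0].acc = 102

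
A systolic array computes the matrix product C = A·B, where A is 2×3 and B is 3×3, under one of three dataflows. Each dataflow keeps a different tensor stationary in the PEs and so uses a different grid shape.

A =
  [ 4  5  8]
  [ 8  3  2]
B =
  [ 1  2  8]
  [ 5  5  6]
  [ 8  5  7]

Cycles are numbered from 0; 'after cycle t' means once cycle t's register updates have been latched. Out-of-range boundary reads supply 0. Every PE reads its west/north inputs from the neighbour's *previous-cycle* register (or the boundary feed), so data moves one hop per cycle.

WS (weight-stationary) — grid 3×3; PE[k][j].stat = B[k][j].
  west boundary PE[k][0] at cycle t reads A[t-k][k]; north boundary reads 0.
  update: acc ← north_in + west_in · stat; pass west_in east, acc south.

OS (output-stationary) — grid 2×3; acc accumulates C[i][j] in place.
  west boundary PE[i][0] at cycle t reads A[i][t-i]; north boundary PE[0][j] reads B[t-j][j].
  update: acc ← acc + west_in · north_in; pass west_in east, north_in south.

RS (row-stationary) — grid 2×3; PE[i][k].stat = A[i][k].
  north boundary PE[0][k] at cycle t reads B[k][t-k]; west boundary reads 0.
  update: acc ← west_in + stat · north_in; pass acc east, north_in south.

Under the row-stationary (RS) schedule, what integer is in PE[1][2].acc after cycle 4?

RS 2×3: PE[1][2] cycle-by-cycle (with neighbour feeds):
  step 0 · PE0,2: acc=0; fwd→0 fwd↓0
  step 0 · PE1,1: acc=0; fwd→0 fwd↓0
  step 0 · PE1,2: acc=0; fwd→0 fwd↓0
  step 1 · PE0,2: acc=0; fwd→0 fwd↓0
  step 1 · PE1,1: acc=0; fwd→0 fwd↓0
  step 1 · PE1,2: acc=0; fwd→0 fwd↓0
  step 2 · PE0,2: acc=93; fwd→93 fwd↓8
  step 2 · PE1,1: acc=23; fwd→23 fwd↓5
  step 2 · PE1,2: acc=0; fwd→0 fwd↓0
  step 3 · PE0,2: acc=73; fwd→73 fwd↓5
  step 3 · PE1,1: acc=31; fwd→31 fwd↓5
  step 3 · PE1,2: acc=39; fwd→39 fwd↓8
  step 4 · PE0,2: acc=118; fwd→118 fwd↓7
  step 4 · PE1,1: acc=82; fwd→82 fwd↓6
  step 4 · PE1,2: acc=41; fwd→41 fwd↓5

PE[1][2].acc = 41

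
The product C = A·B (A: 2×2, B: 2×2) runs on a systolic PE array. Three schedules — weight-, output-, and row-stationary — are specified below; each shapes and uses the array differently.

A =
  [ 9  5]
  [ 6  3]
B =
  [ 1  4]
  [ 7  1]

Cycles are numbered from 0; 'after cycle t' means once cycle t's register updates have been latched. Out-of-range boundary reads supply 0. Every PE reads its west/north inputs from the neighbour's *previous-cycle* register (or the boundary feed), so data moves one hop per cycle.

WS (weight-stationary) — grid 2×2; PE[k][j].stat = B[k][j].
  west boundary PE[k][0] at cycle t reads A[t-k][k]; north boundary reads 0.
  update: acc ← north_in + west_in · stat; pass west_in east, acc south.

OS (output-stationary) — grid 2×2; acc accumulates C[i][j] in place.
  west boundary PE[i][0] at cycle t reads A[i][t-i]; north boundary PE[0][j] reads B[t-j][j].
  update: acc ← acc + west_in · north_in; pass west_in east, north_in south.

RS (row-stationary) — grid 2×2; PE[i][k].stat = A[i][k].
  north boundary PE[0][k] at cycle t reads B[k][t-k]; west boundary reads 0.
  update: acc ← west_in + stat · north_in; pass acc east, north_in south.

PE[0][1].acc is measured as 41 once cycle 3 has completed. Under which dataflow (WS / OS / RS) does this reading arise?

— WS: 2×2; PE[0][1] trace:
  step 0 · PE0,1: acc=0; fwd→0 fwd↓0
  step 1 · PE0,1: acc=36; fwd→9 fwd↓36
  step 2 · PE0,1: acc=24; fwd→6 fwd↓24
  step 3 · PE0,1: acc=0; fwd→0 fwd↓0
— OS: 2×2; PE[0][1] trace:
  step 0 · PE0,1: acc=0; fwd→0 fwd↓0
  step 1 · PE0,1: acc=36; fwd→9 fwd↓4
  step 2 · PE0,1: acc=41; fwd→5 fwd↓1
  step 3 · PE0,1: acc=41; fwd→0 fwd↓0
— RS: 2×2; PE[0][1] trace:
  step 0 · PE0,1: acc=0; fwd→0 fwd↓0
  step 1 · PE0,1: acc=44; fwd→44 fwd↓7
  step 2 · PE0,1: acc=41; fwd→41 fwd↓1
  step 3 · PE0,1: acc=0; fwd→0 fwd↓0

dataflow = OS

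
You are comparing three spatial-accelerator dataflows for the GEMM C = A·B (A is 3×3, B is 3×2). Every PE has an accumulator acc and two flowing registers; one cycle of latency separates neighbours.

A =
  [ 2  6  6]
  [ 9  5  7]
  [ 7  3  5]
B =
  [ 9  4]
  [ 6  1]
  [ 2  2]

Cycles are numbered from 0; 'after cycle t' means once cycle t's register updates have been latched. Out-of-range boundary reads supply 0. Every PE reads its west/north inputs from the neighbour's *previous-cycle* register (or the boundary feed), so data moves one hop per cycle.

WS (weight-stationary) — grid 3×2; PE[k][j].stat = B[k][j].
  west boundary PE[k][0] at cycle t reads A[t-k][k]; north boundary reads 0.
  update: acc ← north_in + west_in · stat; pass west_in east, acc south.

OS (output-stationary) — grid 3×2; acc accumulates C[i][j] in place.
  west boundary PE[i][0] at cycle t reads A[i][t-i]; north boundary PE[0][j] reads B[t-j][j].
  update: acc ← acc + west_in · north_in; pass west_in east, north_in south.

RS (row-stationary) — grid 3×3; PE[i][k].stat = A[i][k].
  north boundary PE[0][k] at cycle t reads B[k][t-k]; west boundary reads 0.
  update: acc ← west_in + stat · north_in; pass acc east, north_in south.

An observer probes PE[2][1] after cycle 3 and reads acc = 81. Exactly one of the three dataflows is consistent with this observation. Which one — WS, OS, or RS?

WS [3×2] PE[2][1] across cycles:
  cycle 0: PE[2][1] → acc 0, east 0, south 0
  cycle 1: PE[2][1] → acc 0, east 0, south 0
  cycle 2: PE[2][1] → acc 0, east 0, south 0
  cycle 3: PE[2][1] → acc 26, east 6, south 26
OS [3×2] PE[2][1] across cycles:
  cycle 0: PE[2][1] → acc 0, east 0, south 0
  cycle 1: PE[2][1] → acc 0, east 0, south 0
  cycle 2: PE[2][1] → acc 0, east 0, south 0
  cycle 3: PE[2][1] → acc 28, east 7, south 4
RS [3×3] PE[2][1] across cycles:
  cycle 0: PE[2][1] → acc 0, east 0, south 0
  cycle 1: PE[2][1] → acc 0, east 0, south 0
  cycle 2: PE[2][1] → acc 0, east 0, south 0
  cycle 3: PE[2][1] → acc 81, east 81, south 6

dataflow = RS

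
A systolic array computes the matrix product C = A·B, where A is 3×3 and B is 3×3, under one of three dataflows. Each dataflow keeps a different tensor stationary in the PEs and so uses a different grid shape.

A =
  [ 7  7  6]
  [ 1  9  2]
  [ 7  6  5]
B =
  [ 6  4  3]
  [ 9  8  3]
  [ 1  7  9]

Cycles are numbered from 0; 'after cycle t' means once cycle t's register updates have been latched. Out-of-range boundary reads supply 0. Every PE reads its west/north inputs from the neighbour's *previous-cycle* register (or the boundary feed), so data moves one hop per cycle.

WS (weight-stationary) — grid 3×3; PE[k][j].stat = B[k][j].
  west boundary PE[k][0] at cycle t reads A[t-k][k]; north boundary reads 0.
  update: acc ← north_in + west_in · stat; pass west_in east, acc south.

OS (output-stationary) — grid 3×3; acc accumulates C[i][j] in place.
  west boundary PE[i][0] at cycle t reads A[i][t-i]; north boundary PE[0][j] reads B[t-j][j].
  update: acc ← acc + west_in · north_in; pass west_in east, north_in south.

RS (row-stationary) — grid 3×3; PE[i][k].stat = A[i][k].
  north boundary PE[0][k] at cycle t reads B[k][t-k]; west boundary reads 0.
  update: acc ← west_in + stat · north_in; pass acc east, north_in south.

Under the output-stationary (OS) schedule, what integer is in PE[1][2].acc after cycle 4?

PE[1][2].acc = 30

OS (3×3). Following PE[1][2] plus its west/north inputs:
  step 0 · PE0,2: acc=0; fwd→0 fwd↓0
  step 0 · PE1,1: acc=0; fwd→0 fwd↓0
  step 0 · PE1,2: acc=0; fwd→0 fwd↓0
  step 1 · PE0,2: acc=0; fwd→0 fwd↓0
  step 1 · PE1,1: acc=0; fwd→0 fwd↓0
  step 1 · PE1,2: acc=0; fwd→0 fwd↓0
  step 2 · PE0,2: acc=21; fwd→7 fwd↓3
  step 2 · PE1,1: acc=4; fwd→1 fwd↓4
  step 2 · PE1,2: acc=0; fwd→0 fwd↓0
  step 3 · PE0,2: acc=42; fwd→7 fwd↓3
  step 3 · PE1,1: acc=76; fwd→9 fwd↓8
  step 3 · PE1,2: acc=3; fwd→1 fwd↓3
  step 4 · PE0,2: acc=96; fwd→6 fwd↓9
  step 4 · PE1,1: acc=90; fwd→2 fwd↓7
  step 4 · PE1,2: acc=30; fwd→9 fwd↓3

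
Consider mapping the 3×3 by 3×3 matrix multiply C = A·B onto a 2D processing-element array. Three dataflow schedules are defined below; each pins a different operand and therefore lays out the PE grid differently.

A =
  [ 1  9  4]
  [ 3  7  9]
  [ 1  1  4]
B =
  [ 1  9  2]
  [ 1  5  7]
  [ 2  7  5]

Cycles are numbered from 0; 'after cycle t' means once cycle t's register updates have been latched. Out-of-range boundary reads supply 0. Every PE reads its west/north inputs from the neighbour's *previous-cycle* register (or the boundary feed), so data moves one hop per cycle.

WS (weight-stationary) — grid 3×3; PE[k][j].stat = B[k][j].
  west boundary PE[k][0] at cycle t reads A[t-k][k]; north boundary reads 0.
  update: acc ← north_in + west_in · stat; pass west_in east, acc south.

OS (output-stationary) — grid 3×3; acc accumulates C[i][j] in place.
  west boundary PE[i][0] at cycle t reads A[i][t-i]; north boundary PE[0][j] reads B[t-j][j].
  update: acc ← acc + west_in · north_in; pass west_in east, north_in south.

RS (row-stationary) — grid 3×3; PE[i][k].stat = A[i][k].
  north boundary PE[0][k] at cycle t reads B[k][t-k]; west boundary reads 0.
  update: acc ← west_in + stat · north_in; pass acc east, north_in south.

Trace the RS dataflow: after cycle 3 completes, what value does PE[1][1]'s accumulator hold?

PE[1][1].acc = 62

RS (3×3). Following PE[1][1] plus its west/north inputs:
  @0  [0,1]  acc 0  |  →0  ↓0
  @0  [1,0]  acc 0  |  →0  ↓0
  @0  [1,1]  acc 0  |  →0  ↓0
  @1  [0,1]  acc 10  |  →10  ↓1
  @1  [1,0]  acc 3  |  →3  ↓1
  @1  [1,1]  acc 0  |  →0  ↓0
  @2  [0,1]  acc 54  |  →54  ↓5
  @2  [1,0]  acc 27  |  →27  ↓9
  @2  [1,1]  acc 10  |  →10  ↓1
  @3  [0,1]  acc 65  |  →65  ↓7
  @3  [1,0]  acc 6  |  →6  ↓2
  @3  [1,1]  acc 62  |  →62  ↓5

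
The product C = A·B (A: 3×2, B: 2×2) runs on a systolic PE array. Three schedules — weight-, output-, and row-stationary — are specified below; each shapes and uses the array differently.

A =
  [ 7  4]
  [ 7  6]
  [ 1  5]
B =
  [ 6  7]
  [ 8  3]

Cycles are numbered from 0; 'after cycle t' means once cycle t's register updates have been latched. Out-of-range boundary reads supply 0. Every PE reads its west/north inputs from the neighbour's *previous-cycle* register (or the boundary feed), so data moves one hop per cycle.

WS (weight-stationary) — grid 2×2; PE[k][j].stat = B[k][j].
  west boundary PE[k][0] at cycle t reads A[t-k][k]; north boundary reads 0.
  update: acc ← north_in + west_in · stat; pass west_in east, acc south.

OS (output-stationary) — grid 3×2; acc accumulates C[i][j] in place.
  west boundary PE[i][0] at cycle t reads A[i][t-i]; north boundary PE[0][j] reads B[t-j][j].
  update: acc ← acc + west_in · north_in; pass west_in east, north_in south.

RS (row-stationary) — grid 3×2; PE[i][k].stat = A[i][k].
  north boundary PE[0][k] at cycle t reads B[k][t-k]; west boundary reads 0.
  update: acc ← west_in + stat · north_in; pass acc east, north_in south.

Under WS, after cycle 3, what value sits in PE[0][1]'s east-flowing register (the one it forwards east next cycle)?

WS 2×2: PE[0][1] cycle-by-cycle (with neighbour feeds):
  [0] (0,0) acc=42 (h:7 v:42)
  [0] (0,1) acc=0 (h:0 v:0)
  [1] (0,0) acc=42 (h:7 v:42)
  [1] (0,1) acc=49 (h:7 v:49)
  [2] (0,0) acc=6 (h:1 v:6)
  [2] (0,1) acc=49 (h:7 v:49)
  [3] (0,0) acc=0 (h:0 v:0)
  [3] (0,1) acc=7 (h:1 v:7)

register = 1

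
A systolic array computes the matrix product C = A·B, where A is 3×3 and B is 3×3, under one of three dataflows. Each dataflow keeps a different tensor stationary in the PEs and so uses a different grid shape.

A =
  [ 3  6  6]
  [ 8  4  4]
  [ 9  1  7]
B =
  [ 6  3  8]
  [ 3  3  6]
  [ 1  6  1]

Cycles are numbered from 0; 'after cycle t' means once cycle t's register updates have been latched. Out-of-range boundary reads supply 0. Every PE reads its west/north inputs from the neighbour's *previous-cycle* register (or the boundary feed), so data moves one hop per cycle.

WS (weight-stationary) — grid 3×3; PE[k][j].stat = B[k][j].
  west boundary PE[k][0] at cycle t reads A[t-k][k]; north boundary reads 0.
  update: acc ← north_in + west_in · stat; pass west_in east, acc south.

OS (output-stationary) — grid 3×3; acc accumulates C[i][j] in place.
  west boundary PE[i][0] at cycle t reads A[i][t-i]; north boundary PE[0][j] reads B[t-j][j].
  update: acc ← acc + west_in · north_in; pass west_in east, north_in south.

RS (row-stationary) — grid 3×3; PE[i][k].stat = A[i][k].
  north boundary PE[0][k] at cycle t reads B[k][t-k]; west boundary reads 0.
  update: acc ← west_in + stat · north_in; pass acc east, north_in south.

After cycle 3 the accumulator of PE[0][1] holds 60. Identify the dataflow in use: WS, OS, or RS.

WS (3×3 grid), PE[0][1]:
  step 0 · PE0,1: acc=0; fwd→0 fwd↓0
  step 1 · PE0,1: acc=9; fwd→3 fwd↓9
  step 2 · PE0,1: acc=24; fwd→8 fwd↓24
  step 3 · PE0,1: acc=27; fwd→9 fwd↓27
OS (3×3 grid), PE[0][1]:
  step 0 · PE0,1: acc=0; fwd→0 fwd↓0
  step 1 · PE0,1: acc=9; fwd→3 fwd↓3
  step 2 · PE0,1: acc=27; fwd→6 fwd↓3
  step 3 · PE0,1: acc=63; fwd→6 fwd↓6
RS (3×3 grid), PE[0][1]:
  step 0 · PE0,1: acc=0; fwd→0 fwd↓0
  step 1 · PE0,1: acc=36; fwd→36 fwd↓3
  step 2 · PE0,1: acc=27; fwd→27 fwd↓3
  step 3 · PE0,1: acc=60; fwd→60 fwd↓6

dataflow = RS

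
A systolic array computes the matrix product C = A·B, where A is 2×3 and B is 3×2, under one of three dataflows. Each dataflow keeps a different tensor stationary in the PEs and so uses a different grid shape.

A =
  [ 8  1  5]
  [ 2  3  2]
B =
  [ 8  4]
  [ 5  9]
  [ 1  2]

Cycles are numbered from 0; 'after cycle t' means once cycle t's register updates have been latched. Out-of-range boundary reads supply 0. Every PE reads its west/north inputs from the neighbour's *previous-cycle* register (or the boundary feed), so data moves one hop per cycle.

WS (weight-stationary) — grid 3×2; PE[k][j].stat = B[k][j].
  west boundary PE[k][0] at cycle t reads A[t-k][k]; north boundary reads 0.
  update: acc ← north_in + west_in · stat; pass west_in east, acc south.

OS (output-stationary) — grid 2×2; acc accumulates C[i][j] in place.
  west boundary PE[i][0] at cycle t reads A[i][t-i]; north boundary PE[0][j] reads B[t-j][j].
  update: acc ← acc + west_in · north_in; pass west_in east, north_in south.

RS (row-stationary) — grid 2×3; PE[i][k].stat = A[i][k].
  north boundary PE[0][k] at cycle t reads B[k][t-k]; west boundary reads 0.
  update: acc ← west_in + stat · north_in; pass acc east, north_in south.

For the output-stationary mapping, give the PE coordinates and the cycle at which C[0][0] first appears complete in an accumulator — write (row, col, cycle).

(row, col, cycle) = (0, 0, 2)

OS — PE[0][0] is where C[0][0] collects:
  after 0 — PE[0][0] acc=64, pass-E 8, pass-S 8
  after 1 — PE[0][0] acc=69, pass-E 1, pass-S 5
  after 2 — PE[0][0] acc=74, pass-E 5, pass-S 1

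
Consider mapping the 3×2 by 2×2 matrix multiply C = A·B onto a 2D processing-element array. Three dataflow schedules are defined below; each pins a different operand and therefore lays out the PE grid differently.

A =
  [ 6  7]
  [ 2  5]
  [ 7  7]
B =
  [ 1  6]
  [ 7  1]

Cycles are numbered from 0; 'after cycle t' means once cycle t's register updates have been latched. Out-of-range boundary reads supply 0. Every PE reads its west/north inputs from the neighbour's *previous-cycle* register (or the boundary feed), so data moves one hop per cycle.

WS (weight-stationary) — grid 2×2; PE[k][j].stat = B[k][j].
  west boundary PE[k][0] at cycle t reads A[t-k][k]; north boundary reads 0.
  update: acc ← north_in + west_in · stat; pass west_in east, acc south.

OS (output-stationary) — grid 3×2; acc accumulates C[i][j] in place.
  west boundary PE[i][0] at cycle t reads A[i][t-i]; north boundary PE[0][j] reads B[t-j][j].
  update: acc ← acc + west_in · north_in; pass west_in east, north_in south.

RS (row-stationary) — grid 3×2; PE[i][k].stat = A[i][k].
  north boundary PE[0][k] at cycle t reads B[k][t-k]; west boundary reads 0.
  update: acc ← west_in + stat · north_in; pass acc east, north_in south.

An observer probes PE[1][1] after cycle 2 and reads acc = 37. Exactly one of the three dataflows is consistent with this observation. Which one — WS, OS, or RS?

WS (2×2 grid), PE[1][1]:
  c0 r1c1: 0 / 0 / 0
  c1 r1c1: 0 / 0 / 0
  c2 r1c1: 43 / 7 / 43
OS (3×2 grid), PE[1][1]:
  c0 r1c1: 0 / 0 / 0
  c1 r1c1: 0 / 0 / 0
  c2 r1c1: 12 / 2 / 6
RS (3×2 grid), PE[1][1]:
  c0 r1c1: 0 / 0 / 0
  c1 r1c1: 0 / 0 / 0
  c2 r1c1: 37 / 37 / 7

dataflow = RS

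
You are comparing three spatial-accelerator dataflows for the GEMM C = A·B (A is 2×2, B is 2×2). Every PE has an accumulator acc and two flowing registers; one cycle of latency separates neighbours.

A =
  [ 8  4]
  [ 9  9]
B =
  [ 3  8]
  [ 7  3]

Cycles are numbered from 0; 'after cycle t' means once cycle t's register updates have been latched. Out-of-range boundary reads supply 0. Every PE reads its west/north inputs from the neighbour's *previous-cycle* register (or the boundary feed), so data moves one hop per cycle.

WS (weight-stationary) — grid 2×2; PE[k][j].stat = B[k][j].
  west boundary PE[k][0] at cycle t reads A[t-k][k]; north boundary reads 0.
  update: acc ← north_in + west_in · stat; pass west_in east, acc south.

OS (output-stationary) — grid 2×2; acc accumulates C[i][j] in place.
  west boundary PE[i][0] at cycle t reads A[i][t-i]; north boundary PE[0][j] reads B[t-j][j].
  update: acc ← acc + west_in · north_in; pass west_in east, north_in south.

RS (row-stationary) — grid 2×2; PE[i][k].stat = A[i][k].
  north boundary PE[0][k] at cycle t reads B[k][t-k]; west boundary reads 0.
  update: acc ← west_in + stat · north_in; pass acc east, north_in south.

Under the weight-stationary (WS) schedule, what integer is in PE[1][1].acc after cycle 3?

PE[1][1].acc = 99

WS on a 2×2 grid — tracing PE[1][1] and its feeders:
  step 0 · PE0,1: acc=0; fwd→0 fwd↓0
  step 0 · PE1,0: acc=0; fwd→0 fwd↓0
  step 0 · PE1,1: acc=0; fwd→0 fwd↓0
  step 1 · PE0,1: acc=64; fwd→8 fwd↓64
  step 1 · PE1,0: acc=52; fwd→4 fwd↓52
  step 1 · PE1,1: acc=0; fwd→0 fwd↓0
  step 2 · PE0,1: acc=72; fwd→9 fwd↓72
  step 2 · PE1,0: acc=90; fwd→9 fwd↓90
  step 2 · PE1,1: acc=76; fwd→4 fwd↓76
  step 3 · PE0,1: acc=0; fwd→0 fwd↓0
  step 3 · PE1,0: acc=0; fwd→0 fwd↓0
  step 3 · PE1,1: acc=99; fwd→9 fwd↓99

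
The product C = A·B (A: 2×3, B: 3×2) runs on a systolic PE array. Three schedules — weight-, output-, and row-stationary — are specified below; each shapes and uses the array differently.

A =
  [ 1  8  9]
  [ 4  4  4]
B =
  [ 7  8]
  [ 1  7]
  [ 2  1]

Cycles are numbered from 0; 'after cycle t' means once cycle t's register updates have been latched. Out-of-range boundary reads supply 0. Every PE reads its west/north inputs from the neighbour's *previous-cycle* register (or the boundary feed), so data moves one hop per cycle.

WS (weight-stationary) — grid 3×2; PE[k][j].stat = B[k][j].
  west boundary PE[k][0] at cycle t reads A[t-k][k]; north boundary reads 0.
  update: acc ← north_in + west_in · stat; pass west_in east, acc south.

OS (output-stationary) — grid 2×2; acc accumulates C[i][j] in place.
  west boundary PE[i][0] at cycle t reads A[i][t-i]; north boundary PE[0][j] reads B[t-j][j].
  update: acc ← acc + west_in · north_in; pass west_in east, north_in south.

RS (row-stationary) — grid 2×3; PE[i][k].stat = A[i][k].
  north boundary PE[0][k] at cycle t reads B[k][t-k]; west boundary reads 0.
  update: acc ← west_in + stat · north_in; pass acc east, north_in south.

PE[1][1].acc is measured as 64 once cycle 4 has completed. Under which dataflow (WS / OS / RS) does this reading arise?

dataflow = OS

WS [3×2] PE[1][1] across cycles:
  [0] (1,1) acc=0 (h:0 v:0)
  [1] (1,1) acc=0 (h:0 v:0)
  [2] (1,1) acc=64 (h:8 v:64)
  [3] (1,1) acc=60 (h:4 v:60)
  [4] (1,1) acc=0 (h:0 v:0)
OS [2×2] PE[1][1] across cycles:
  [0] (1,1) acc=0 (h:0 v:0)
  [1] (1,1) acc=0 (h:0 v:0)
  [2] (1,1) acc=32 (h:4 v:8)
  [3] (1,1) acc=60 (h:4 v:7)
  [4] (1,1) acc=64 (h:4 v:1)
RS [2×3] PE[1][1] across cycles:
  [0] (1,1) acc=0 (h:0 v:0)
  [1] (1,1) acc=0 (h:0 v:0)
  [2] (1,1) acc=32 (h:32 v:1)
  [3] (1,1) acc=60 (h:60 v:7)
  [4] (1,1) acc=0 (h:0 v:0)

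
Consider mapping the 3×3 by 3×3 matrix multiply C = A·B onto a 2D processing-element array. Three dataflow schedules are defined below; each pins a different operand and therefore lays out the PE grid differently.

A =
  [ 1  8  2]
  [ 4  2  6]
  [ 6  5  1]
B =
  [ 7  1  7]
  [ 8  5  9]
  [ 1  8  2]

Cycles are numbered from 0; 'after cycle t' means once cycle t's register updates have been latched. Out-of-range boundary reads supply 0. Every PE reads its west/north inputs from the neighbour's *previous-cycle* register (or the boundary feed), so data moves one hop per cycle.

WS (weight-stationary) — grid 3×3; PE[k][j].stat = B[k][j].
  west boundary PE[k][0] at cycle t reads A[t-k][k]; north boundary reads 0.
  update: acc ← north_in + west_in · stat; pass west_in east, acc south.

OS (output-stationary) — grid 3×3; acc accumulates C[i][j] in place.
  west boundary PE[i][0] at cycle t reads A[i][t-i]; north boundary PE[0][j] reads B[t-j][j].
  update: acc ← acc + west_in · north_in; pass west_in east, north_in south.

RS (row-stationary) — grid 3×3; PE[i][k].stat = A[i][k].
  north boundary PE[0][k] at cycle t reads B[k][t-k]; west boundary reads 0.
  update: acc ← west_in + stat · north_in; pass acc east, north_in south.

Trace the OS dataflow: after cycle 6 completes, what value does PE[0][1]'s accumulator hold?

PE[0][1].acc = 57

OS (3×3). Following PE[0][1] plus its west/north inputs:
  t=0 PE[0][0]: acc=7 h=1 v=7
  t=0 PE[0][1]: acc=0 h=0 v=0
  t=1 PE[0][0]: acc=71 h=8 v=8
  t=1 PE[0][1]: acc=1 h=1 v=1
  t=2 PE[0][0]: acc=73 h=2 v=1
  t=2 PE[0][1]: acc=41 h=8 v=5
  t=3 PE[0][0]: acc=73 h=0 v=0
  t=3 PE[0][1]: acc=57 h=2 v=8
  t=4 PE[0][0]: acc=73 h=0 v=0
  t=4 PE[0][1]: acc=57 h=0 v=0
  t=5 PE[0][0]: acc=73 h=0 v=0
  t=5 PE[0][1]: acc=57 h=0 v=0
  t=6 PE[0][0]: acc=73 h=0 v=0
  t=6 PE[0][1]: acc=57 h=0 v=0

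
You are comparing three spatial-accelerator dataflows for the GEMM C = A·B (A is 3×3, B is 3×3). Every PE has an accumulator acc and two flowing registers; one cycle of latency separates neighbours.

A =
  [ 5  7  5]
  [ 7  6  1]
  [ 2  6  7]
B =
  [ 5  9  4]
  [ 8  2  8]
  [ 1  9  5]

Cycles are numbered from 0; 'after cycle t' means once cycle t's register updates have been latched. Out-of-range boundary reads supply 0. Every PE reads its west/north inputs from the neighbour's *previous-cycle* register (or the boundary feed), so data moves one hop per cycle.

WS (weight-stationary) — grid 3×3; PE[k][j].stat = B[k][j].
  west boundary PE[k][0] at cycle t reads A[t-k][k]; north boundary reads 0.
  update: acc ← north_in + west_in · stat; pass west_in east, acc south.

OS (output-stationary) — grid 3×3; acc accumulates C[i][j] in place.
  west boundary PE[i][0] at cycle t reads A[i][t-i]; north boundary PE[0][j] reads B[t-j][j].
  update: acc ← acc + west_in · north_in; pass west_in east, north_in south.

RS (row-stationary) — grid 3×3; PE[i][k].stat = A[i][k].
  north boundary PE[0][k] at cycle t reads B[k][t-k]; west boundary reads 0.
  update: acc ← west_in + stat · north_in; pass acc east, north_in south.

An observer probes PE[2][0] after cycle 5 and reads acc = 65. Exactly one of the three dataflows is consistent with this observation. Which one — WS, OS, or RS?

WS (3×3 grid), PE[2][0]:
  @0  [2,0]  acc 0  |  →0  ↓0
  @1  [2,0]  acc 0  |  →0  ↓0
  @2  [2,0]  acc 86  |  →5  ↓86
  @3  [2,0]  acc 84  |  →1  ↓84
  @4  [2,0]  acc 65  |  →7  ↓65
  @5  [2,0]  acc 0  |  →0  ↓0
OS (3×3 grid), PE[2][0]:
  @0  [2,0]  acc 0  |  →0  ↓0
  @1  [2,0]  acc 0  |  →0  ↓0
  @2  [2,0]  acc 10  |  →2  ↓5
  @3  [2,0]  acc 58  |  →6  ↓8
  @4  [2,0]  acc 65  |  →7  ↓1
  @5  [2,0]  acc 65  |  →0  ↓0
RS (3×3 grid), PE[2][0]:
  @0  [2,0]  acc 0  |  →0  ↓0
  @1  [2,0]  acc 0  |  →0  ↓0
  @2  [2,0]  acc 10  |  →10  ↓5
  @3  [2,0]  acc 18  |  →18  ↓9
  @4  [2,0]  acc 8  |  →8  ↓4
  @5  [2,0]  acc 0  |  →0  ↓0

dataflow = OS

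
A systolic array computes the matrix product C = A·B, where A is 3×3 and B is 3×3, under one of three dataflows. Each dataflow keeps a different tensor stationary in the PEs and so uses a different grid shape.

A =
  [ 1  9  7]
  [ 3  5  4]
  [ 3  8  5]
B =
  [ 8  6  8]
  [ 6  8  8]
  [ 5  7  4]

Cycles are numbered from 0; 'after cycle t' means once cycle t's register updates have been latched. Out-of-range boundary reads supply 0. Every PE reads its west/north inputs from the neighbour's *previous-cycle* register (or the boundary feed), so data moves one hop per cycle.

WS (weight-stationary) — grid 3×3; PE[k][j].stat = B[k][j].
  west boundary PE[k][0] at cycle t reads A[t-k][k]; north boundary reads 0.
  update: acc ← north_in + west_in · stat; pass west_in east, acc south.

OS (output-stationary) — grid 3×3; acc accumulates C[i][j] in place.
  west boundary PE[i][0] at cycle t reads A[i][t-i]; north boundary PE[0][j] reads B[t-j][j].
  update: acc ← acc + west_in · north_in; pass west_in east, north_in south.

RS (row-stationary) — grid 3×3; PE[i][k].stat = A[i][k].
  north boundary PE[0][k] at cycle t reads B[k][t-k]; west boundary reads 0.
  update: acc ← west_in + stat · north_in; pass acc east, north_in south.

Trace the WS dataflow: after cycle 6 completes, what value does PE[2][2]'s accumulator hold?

PE[2][2].acc = 108

WS on a 3×3 grid — tracing PE[2][2] and its feeders:
  step 0 · PE1,2: acc=0; fwd→0 fwd↓0
  step 0 · PE2,1: acc=0; fwd→0 fwd↓0
  step 0 · PE2,2: acc=0; fwd→0 fwd↓0
  step 1 · PE1,2: acc=0; fwd→0 fwd↓0
  step 1 · PE2,1: acc=0; fwd→0 fwd↓0
  step 1 · PE2,2: acc=0; fwd→0 fwd↓0
  step 2 · PE1,2: acc=0; fwd→0 fwd↓0
  step 2 · PE2,1: acc=0; fwd→0 fwd↓0
  step 2 · PE2,2: acc=0; fwd→0 fwd↓0
  step 3 · PE1,2: acc=80; fwd→9 fwd↓80
  step 3 · PE2,1: acc=127; fwd→7 fwd↓127
  step 3 · PE2,2: acc=0; fwd→0 fwd↓0
  step 4 · PE1,2: acc=64; fwd→5 fwd↓64
  step 4 · PE2,1: acc=86; fwd→4 fwd↓86
  step 4 · PE2,2: acc=108; fwd→7 fwd↓108
  step 5 · PE1,2: acc=88; fwd→8 fwd↓88
  step 5 · PE2,1: acc=117; fwd→5 fwd↓117
  step 5 · PE2,2: acc=80; fwd→4 fwd↓80
  step 6 · PE1,2: acc=0; fwd→0 fwd↓0
  step 6 · PE2,1: acc=0; fwd→0 fwd↓0
  step 6 · PE2,2: acc=108; fwd→5 fwd↓108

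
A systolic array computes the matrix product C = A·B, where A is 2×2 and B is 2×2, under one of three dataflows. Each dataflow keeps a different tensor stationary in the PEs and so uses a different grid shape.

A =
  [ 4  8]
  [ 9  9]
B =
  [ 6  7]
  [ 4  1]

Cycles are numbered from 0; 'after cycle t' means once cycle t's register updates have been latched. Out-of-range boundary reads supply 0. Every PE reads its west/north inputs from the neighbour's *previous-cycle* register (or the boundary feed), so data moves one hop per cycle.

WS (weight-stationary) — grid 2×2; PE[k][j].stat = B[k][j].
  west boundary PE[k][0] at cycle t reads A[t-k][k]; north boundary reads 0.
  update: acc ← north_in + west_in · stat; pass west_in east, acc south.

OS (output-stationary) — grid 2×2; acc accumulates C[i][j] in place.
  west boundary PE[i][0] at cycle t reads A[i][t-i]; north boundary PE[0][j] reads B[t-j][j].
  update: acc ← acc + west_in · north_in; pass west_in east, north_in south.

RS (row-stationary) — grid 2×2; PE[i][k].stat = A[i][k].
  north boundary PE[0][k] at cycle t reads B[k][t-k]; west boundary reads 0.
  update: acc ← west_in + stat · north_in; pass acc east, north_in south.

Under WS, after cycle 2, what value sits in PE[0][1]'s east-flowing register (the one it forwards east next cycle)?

register = 9

WS on a 2×2 grid — tracing PE[0][1] and its feeders:
  after 0 — PE[0][0] acc=24, pass-E 4, pass-S 24
  after 0 — PE[0][1] acc=0, pass-E 0, pass-S 0
  after 1 — PE[0][0] acc=54, pass-E 9, pass-S 54
  after 1 — PE[0][1] acc=28, pass-E 4, pass-S 28
  after 2 — PE[0][0] acc=0, pass-E 0, pass-S 0
  after 2 — PE[0][1] acc=63, pass-E 9, pass-S 63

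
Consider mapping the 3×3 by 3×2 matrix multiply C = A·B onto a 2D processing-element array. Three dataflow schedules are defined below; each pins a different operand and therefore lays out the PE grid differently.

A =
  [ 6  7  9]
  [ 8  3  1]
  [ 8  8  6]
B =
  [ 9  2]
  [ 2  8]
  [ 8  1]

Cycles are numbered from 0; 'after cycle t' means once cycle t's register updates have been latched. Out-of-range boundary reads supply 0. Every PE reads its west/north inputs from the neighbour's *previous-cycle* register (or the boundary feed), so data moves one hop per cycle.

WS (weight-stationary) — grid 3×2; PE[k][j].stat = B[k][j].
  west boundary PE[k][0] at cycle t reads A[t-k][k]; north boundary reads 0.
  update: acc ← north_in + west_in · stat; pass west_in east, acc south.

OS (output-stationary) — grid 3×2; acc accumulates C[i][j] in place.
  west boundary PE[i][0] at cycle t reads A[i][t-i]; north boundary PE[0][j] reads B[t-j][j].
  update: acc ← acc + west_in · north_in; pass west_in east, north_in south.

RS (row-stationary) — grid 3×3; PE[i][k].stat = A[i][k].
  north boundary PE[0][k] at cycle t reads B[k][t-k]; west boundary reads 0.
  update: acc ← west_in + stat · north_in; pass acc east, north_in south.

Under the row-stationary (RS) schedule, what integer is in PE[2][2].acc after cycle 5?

PE[2][2].acc = 86

RS on a 3×3 grid — tracing PE[2][2] and its feeders:
  [0] (1,2) acc=0 (h:0 v:0)
  [0] (2,1) acc=0 (h:0 v:0)
  [0] (2,2) acc=0 (h:0 v:0)
  [1] (1,2) acc=0 (h:0 v:0)
  [1] (2,1) acc=0 (h:0 v:0)
  [1] (2,2) acc=0 (h:0 v:0)
  [2] (1,2) acc=0 (h:0 v:0)
  [2] (2,1) acc=0 (h:0 v:0)
  [2] (2,2) acc=0 (h:0 v:0)
  [3] (1,2) acc=86 (h:86 v:8)
  [3] (2,1) acc=88 (h:88 v:2)
  [3] (2,2) acc=0 (h:0 v:0)
  [4] (1,2) acc=41 (h:41 v:1)
  [4] (2,1) acc=80 (h:80 v:8)
  [4] (2,2) acc=136 (h:136 v:8)
  [5] (1,2) acc=0 (h:0 v:0)
  [5] (2,1) acc=0 (h:0 v:0)
  [5] (2,2) acc=86 (h:86 v:1)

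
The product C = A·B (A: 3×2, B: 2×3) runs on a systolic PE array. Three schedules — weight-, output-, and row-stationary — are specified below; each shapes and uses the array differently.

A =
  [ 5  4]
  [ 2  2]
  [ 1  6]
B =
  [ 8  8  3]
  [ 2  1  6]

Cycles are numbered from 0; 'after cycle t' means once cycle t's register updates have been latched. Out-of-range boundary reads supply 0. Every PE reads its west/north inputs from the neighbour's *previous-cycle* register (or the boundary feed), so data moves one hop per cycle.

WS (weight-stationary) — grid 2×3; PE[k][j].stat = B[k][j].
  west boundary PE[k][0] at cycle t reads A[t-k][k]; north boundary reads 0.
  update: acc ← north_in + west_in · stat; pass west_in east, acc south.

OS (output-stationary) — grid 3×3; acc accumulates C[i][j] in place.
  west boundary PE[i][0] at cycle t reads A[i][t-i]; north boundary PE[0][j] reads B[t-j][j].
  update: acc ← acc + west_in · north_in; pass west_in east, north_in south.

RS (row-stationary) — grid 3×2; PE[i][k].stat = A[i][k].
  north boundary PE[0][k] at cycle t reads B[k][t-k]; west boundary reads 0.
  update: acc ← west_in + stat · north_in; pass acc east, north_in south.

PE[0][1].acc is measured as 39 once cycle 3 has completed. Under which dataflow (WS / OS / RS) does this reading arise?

WS (2×3 grid), PE[0][1]:
  @0  [0,1]  acc 0  |  →0  ↓0
  @1  [0,1]  acc 40  |  →5  ↓40
  @2  [0,1]  acc 16  |  →2  ↓16
  @3  [0,1]  acc 8  |  →1  ↓8
OS (3×3 grid), PE[0][1]:
  @0  [0,1]  acc 0  |  →0  ↓0
  @1  [0,1]  acc 40  |  →5  ↓8
  @2  [0,1]  acc 44  |  →4  ↓1
  @3  [0,1]  acc 44  |  →0  ↓0
RS (3×2 grid), PE[0][1]:
  @0  [0,1]  acc 0  |  →0  ↓0
  @1  [0,1]  acc 48  |  →48  ↓2
  @2  [0,1]  acc 44  |  →44  ↓1
  @3  [0,1]  acc 39  |  →39  ↓6

dataflow = RS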